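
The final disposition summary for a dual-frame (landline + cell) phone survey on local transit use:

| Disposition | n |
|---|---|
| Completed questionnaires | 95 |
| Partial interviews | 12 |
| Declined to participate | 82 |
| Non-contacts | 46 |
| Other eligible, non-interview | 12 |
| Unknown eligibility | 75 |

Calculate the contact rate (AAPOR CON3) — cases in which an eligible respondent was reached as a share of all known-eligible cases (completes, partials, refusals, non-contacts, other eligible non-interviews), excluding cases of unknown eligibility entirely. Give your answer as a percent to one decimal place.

81.4%

Top → 95 + 12 + 82 + 12 = 201
Base → 95 + 12 + 82 + 46 + 12 = 247
CON3 = 201 / 247 = 0.8138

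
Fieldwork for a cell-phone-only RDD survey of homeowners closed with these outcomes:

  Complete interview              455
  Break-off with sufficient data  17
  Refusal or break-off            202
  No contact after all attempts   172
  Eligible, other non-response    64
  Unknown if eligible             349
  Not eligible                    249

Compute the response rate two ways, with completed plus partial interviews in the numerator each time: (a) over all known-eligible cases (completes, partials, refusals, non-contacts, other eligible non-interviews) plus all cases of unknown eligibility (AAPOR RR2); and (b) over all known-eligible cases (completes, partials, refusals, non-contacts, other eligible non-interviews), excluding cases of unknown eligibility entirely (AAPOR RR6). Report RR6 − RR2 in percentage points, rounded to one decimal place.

Top: 455 + 17 = 472
Base: 455 + 17 + 202 + 172 + 64 + 349 = 1259
RR2 = 472 / 1259 = 0.3749
Base: 455 + 17 + 202 + 172 + 64 = 910
RR6 = 472 / 910 = 0.5187
Difference = 51.87 − 37.49 = 14.38 percentage points

14.4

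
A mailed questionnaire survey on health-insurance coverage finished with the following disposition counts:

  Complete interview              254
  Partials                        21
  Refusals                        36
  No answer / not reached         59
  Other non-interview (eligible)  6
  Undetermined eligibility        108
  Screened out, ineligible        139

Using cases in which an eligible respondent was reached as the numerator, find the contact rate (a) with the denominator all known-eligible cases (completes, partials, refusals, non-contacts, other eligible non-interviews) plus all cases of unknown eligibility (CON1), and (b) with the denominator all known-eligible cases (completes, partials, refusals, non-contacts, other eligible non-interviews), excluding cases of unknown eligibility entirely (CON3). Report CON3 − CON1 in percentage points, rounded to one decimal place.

Numerator → 254 + 21 + 36 + 6 = 317
Denom → 254 + 21 + 36 + 59 + 6 + 108 = 484
CON1 = 317 / 484 = 0.6550
Denom → 254 + 21 + 36 + 59 + 6 = 376
CON3 = 317 / 376 = 0.8431
Difference = 84.31 − 65.50 = 18.81 percentage points

18.8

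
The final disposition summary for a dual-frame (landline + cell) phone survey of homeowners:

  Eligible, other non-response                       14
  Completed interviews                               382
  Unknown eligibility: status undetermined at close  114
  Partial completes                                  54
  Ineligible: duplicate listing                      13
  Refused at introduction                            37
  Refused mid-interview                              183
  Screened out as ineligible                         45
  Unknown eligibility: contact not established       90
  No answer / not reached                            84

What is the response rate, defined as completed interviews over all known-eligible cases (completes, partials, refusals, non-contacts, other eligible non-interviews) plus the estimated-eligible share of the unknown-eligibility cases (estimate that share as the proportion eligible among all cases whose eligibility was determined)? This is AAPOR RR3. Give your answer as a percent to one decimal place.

Declined to participate = 37 + 183 = 220
Undetermined eligibility = 90 + 114 = 204
Not eligible = 45 + 13 = 58
Numerator: 382
Eligible (known): 382 + 54 + 220 + 84 + 14 = 754
e = 754 / (754 + 58) = 754 / 812 = 0.9286
e × U: 0.9286 × 204 = 189.43
Denominator: 754 + 189.43 = 943.43
RR3 = 382 / 943.43 = 0.4049

40.5%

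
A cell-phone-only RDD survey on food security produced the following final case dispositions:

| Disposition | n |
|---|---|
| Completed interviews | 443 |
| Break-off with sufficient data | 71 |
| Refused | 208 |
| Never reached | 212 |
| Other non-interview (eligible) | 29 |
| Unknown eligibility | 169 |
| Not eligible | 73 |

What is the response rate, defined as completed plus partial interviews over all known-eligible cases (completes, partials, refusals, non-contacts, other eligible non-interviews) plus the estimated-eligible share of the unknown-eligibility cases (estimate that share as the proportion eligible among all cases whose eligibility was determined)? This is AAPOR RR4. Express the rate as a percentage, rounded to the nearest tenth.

Numerator → 443 + 71 = 514
Known eligible → 443 + 71 + 208 + 212 + 29 = 963
e = 963 / (963 + 73) = 963 / 1036 = 0.9295
e × U → 0.9295 × 169 = 157.09
Denom → 963 + 157.09 = 1120.09
RR4 = 514 / 1120.09 = 0.4589

45.9%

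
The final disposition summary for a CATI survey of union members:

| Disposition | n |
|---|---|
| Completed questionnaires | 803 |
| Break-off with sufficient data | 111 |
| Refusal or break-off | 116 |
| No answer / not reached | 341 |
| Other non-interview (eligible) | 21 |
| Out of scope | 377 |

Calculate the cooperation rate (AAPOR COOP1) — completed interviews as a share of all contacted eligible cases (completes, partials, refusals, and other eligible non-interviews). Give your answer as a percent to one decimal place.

Numerator → 803
Base → 803 + 111 + 116 + 21 = 1051
COOP1 = 803 / 1051 = 0.7640

76.4%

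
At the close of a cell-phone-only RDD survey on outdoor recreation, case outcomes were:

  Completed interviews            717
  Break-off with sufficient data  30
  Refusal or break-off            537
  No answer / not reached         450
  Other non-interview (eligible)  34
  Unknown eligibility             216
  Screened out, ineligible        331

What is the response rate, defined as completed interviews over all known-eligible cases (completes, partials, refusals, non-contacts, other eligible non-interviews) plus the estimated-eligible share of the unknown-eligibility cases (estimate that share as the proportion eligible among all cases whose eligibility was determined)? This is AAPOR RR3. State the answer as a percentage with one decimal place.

36.8%

Num = 717
Known eligible = 717 + 30 + 537 + 450 + 34 = 1768
e = 1768 / (1768 + 331) = 1768 / 2099 = 0.8423
Eligible share of unknowns = 0.8423 × 216 = 181.94
Denominator = 1768 + 181.94 = 1949.94
RR3 = 717 / 1949.94 = 0.3677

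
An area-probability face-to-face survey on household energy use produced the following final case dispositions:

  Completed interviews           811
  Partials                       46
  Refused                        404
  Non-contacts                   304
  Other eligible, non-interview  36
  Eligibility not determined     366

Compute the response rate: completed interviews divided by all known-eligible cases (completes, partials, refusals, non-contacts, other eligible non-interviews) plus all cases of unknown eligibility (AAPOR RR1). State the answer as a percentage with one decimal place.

41.2%

Numerator = 811
Denominator = 811 + 46 + 404 + 304 + 36 + 366 = 1967
RR1 = 811 / 1967 = 0.4123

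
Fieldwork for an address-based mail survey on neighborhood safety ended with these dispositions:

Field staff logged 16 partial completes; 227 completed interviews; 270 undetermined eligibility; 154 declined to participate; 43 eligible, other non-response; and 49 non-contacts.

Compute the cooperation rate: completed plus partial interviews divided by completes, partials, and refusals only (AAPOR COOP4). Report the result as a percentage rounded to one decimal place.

Top → 227 + 16 = 243
Denominator → 227 + 16 + 154 = 397
COOP4 = 243 / 397 = 0.6121

61.2%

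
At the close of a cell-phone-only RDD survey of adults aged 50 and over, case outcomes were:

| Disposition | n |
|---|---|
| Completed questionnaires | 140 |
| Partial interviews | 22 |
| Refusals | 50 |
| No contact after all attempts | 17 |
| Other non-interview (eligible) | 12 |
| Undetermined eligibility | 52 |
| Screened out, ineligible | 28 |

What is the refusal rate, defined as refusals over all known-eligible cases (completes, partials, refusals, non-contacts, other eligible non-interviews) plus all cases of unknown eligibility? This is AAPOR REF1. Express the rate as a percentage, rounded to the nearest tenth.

Num → 50
Base → 140 + 22 + 50 + 17 + 12 + 52 = 293
REF1 = 50 / 293 = 0.1706

17.1%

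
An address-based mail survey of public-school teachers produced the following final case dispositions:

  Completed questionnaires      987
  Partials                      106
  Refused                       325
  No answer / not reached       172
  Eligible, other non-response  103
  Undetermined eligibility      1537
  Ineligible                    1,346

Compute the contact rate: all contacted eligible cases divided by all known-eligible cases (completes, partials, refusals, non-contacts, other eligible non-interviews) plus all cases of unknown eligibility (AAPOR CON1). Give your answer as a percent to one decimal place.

47.1%

Top: 987 + 106 + 325 + 103 = 1521
Denominator: 987 + 106 + 325 + 172 + 103 + 1537 = 3230
CON1 = 1521 / 3230 = 0.4709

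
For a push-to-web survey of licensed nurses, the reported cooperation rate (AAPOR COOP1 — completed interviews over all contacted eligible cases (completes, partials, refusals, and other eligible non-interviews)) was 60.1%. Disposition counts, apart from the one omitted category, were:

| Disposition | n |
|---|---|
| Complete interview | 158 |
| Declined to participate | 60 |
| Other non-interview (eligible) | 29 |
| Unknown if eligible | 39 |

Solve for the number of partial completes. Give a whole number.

COOP1 = 158 / D = 0.601
D = 158 / 0.601 = 262.9
Rest of base = 247
partial completes = 262.9 − 247 ≈ 16

16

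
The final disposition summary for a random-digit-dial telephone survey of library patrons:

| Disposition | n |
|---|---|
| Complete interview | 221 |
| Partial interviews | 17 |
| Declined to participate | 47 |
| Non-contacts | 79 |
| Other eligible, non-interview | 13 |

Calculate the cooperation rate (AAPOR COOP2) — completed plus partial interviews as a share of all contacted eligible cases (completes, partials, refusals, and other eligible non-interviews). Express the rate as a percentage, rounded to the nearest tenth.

79.9%

Numerator: 221 + 17 = 238
Denominator: 221 + 17 + 47 + 13 = 298
COOP2 = 238 / 298 = 0.7987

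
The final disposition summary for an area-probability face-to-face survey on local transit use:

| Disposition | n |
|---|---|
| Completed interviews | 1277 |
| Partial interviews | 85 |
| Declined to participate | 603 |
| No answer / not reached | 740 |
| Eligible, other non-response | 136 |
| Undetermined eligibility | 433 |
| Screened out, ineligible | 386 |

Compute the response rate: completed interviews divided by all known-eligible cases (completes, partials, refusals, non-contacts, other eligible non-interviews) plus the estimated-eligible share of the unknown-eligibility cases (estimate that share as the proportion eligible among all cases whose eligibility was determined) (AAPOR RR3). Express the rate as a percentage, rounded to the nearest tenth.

Num = 1277
Determined eligible = 1277 + 85 + 603 + 740 + 136 = 2841
e = 2841 / (2841 + 386) = 2841 / 3227 = 0.8804
Eligible share of unknowns = 0.8804 × 433 = 381.21
Denominator = 2841 + 381.21 = 3222.21
RR3 = 1277 / 3222.21 = 0.3963

39.6%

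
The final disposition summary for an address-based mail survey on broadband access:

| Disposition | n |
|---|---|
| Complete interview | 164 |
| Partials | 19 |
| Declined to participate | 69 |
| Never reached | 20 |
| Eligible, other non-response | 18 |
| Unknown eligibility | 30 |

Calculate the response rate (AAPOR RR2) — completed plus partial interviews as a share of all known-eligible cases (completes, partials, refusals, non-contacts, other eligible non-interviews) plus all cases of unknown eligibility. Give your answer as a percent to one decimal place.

57.2%

Num → 164 + 19 = 183
Base → 164 + 19 + 69 + 20 + 18 + 30 = 320
RR2 = 183 / 320 = 0.5719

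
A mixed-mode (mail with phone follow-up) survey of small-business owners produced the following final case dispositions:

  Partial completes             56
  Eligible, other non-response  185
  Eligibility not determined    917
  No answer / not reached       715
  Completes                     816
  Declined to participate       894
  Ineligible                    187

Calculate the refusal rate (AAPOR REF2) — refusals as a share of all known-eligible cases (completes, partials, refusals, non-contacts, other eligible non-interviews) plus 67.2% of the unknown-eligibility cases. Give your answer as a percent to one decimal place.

Numerator → 894
Known eligible → 816 + 56 + 894 + 715 + 185 = 2666
e × U → 0.6720 × 917 = 616.22
Denominator → 2666 + 616.22 = 3282.22
REF2 = 894 / 3282.22 = 0.2724

27.2%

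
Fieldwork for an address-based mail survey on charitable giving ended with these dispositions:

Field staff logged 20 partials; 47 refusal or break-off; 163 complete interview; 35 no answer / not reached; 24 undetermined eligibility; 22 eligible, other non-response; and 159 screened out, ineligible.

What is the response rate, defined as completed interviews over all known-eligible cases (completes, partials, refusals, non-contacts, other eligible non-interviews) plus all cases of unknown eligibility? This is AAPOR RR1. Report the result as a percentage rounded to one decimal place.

52.4%

Numerator = 163
Base = 163 + 20 + 47 + 35 + 22 + 24 = 311
RR1 = 163 / 311 = 0.5241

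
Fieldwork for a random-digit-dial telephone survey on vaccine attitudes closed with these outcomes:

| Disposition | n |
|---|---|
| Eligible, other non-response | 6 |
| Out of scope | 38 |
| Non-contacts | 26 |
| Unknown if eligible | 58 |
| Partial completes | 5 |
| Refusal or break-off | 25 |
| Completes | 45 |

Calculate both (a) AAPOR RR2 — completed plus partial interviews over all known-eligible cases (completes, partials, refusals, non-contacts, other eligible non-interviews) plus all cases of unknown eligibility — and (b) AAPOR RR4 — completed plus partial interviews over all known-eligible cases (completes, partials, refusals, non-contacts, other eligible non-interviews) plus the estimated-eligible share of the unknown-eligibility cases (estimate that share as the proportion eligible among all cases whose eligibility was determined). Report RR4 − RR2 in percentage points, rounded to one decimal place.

Top → 45 + 5 = 50
Base → 45 + 5 + 25 + 26 + 6 + 58 = 165
RR2 = 50 / 165 = 0.3030
Determined eligible → 45 + 5 + 25 + 26 + 6 = 107
e = 107 / (107 + 38) = 107 / 145 = 0.7379
e × U → 0.7379 × 58 = 42.80
Base → 107 + 42.80 = 149.80
RR4 = 50 / 149.80 = 0.3338
Difference = 33.38 − 30.30 = 3.08 percentage points

3.1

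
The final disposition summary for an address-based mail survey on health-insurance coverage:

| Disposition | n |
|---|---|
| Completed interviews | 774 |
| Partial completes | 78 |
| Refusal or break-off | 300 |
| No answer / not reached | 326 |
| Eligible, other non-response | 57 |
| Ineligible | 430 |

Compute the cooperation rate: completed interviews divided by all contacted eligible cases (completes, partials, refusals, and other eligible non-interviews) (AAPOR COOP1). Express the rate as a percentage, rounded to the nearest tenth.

64.0%

Numerator = 774
Base = 774 + 78 + 300 + 57 = 1209
COOP1 = 774 / 1209 = 0.6402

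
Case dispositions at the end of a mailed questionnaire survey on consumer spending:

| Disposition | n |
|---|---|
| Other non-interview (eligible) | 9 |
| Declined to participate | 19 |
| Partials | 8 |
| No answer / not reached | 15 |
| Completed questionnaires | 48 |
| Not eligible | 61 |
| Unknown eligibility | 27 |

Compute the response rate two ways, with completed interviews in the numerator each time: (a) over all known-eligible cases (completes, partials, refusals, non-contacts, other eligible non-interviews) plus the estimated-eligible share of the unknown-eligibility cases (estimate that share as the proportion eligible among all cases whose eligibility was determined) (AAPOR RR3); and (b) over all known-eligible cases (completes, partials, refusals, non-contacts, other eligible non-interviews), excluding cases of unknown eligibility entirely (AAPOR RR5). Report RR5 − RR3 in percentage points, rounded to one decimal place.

Num = 48
Known eligible = 48 + 8 + 19 + 15 + 9 = 99
e = 99 / (99 + 61) = 99 / 160 = 0.6188
Estimated eligible among unknowns = 0.6188 × 27 = 16.71
Denom = 99 + 16.71 = 115.71
RR3 = 48 / 115.71 = 0.4148
Denom = 48 + 8 + 19 + 15 + 9 = 99
RR5 = 48 / 99 = 0.4848
Difference = 48.48 − 41.48 = 7.00 percentage points

7.0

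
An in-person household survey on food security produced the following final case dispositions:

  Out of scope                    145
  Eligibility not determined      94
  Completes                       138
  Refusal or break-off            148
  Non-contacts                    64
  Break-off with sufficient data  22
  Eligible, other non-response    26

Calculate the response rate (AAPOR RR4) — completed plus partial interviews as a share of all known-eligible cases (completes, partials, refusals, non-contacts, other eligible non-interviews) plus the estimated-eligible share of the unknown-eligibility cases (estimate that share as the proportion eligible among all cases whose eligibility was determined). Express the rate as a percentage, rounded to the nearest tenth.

Numerator = 138 + 22 = 160
Eligible (known) = 138 + 22 + 148 + 64 + 26 = 398
e = 398 / (398 + 145) = 398 / 543 = 0.7330
Eligible share of unknowns = 0.7330 × 94 = 68.90
Denom = 398 + 68.90 = 466.90
RR4 = 160 / 466.90 = 0.3427

34.3%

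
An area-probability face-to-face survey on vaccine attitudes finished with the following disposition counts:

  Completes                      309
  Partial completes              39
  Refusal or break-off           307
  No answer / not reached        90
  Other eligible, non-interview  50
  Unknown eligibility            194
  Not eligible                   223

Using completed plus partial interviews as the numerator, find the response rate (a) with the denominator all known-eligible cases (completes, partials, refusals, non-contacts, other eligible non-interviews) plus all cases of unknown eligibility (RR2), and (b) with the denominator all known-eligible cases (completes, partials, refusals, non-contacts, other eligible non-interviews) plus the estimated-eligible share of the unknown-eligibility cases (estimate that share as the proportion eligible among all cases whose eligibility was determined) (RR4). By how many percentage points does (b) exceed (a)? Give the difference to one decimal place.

1.6

Top: 309 + 39 = 348
Denominator: 309 + 39 + 307 + 90 + 50 + 194 = 989
RR2 = 348 / 989 = 0.3519
Eligible (known): 309 + 39 + 307 + 90 + 50 = 795
e = 795 / (795 + 223) = 795 / 1018 = 0.7809
Eligible share of unknowns: 0.7809 × 194 = 151.49
Denominator: 795 + 151.49 = 946.49
RR4 = 348 / 946.49 = 0.3677
Difference = 36.77 − 35.19 = 1.58 percentage points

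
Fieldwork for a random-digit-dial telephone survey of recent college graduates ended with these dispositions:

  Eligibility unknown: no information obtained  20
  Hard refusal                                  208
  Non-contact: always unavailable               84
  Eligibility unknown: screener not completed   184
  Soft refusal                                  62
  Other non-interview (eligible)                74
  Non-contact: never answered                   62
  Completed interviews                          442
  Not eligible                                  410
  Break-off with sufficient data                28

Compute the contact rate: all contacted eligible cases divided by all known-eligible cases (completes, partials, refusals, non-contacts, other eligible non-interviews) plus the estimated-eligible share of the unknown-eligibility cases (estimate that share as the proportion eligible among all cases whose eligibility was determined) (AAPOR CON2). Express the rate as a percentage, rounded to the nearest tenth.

Refused = 208 + 62 = 270
No contact after all attempts = 62 + 84 = 146
Unknown eligibility = 184 + 20 = 204
Num → 442 + 28 + 270 + 74 = 814
Eligible (known) → 442 + 28 + 270 + 146 + 74 = 960
e = 960 / (960 + 410) = 960 / 1370 = 0.7007
e × U → 0.7007 × 204 = 142.94
Denom → 960 + 142.94 = 1102.94
CON2 = 814 / 1102.94 = 0.7380

73.8%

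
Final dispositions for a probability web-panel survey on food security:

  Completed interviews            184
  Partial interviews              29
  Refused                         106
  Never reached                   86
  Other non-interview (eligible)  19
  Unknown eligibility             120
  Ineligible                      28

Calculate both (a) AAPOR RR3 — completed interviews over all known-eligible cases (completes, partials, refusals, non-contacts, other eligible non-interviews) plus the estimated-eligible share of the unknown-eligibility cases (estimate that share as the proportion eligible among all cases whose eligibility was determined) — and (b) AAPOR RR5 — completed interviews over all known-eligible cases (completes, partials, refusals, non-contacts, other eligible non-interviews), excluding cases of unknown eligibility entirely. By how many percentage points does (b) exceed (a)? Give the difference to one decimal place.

9.1

Num → 184
Known eligible → 184 + 29 + 106 + 86 + 19 = 424
e = 424 / (424 + 28) = 424 / 452 = 0.9381
Estimated eligible among unknowns → 0.9381 × 120 = 112.57
Denom → 424 + 112.57 = 536.57
RR3 = 184 / 536.57 = 0.3429
Denom → 184 + 29 + 106 + 86 + 19 = 424
RR5 = 184 / 424 = 0.4340
Difference = 43.40 − 34.29 = 9.11 percentage points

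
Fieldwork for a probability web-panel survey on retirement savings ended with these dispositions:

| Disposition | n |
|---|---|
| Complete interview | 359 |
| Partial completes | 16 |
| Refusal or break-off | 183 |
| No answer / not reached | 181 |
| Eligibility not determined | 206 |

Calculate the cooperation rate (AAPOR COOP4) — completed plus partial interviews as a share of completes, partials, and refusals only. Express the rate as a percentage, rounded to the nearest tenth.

67.2%

Numerator = 359 + 16 = 375
Denominator = 359 + 16 + 183 = 558
COOP4 = 375 / 558 = 0.6720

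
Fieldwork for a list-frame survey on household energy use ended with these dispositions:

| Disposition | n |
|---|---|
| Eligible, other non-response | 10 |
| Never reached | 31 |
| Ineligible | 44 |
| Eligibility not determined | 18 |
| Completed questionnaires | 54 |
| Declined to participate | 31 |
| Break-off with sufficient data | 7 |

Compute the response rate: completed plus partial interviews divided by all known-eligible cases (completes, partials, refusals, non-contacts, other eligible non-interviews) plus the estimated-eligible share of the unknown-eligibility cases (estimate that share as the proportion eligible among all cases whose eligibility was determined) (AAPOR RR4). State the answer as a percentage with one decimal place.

41.6%

Numerator → 54 + 7 = 61
Known eligible → 54 + 7 + 31 + 31 + 10 = 133
e = 133 / (133 + 44) = 133 / 177 = 0.7514
Eligible share of unknowns → 0.7514 × 18 = 13.53
Base → 133 + 13.53 = 146.53
RR4 = 61 / 146.53 = 0.4163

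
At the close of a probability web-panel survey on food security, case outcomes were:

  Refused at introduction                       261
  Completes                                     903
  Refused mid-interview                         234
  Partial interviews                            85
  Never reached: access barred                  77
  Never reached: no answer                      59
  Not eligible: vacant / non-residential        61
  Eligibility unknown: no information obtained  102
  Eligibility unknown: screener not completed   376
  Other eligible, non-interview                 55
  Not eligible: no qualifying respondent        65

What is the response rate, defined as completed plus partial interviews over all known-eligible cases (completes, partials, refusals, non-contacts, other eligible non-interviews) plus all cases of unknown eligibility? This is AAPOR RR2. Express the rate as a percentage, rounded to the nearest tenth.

Refusals = 261 + 234 = 495
No answer / not reached = 59 + 77 = 136
Eligibility not determined = 376 + 102 = 478
Out of scope = 65 + 61 = 126
Num: 903 + 85 = 988
Denom: 903 + 85 + 495 + 136 + 55 + 478 = 2152
RR2 = 988 / 2152 = 0.4591

45.9%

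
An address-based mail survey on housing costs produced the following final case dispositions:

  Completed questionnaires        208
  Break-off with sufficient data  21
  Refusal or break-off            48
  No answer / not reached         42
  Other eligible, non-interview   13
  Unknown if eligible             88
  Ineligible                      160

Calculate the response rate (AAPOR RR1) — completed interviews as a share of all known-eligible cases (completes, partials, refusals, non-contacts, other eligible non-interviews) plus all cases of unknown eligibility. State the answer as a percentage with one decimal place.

49.5%

Numerator → 208
Denominator → 208 + 21 + 48 + 42 + 13 + 88 = 420
RR1 = 208 / 420 = 0.4952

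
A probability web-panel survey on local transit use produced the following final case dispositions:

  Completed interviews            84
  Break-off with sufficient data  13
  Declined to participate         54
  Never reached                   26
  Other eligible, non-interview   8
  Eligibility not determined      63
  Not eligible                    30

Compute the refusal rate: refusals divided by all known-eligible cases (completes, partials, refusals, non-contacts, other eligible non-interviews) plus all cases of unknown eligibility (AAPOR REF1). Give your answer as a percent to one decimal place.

21.8%

Top: 54
Denom: 84 + 13 + 54 + 26 + 8 + 63 = 248
REF1 = 54 / 248 = 0.2177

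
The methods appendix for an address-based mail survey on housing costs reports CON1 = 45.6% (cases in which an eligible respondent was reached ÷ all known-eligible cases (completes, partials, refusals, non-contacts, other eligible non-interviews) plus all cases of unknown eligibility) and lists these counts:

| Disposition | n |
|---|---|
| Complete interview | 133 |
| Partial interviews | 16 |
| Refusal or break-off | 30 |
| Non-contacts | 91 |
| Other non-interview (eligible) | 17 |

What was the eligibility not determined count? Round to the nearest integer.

143

Top: 133 + 16 + 30 + 17 = 196
CON1 = 196 / D = 0.456
D = 196 / 0.456 = 429.8
Rest of base = 287
eligibility not determined = 429.8 − 287 ≈ 143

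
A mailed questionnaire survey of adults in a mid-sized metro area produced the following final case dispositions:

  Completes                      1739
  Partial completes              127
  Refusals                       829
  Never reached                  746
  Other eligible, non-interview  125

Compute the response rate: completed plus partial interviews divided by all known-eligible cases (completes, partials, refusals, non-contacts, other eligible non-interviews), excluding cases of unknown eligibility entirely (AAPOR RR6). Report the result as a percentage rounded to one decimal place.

52.3%

Numerator → 1739 + 127 = 1866
Base → 1739 + 127 + 829 + 746 + 125 = 3566
RR6 = 1866 / 3566 = 0.5233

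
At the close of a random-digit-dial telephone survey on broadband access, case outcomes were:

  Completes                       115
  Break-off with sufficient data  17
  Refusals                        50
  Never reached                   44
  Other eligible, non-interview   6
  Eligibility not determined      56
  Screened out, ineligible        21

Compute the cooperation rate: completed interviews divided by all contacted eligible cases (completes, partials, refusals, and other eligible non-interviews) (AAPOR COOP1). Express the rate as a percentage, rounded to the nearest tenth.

Num → 115
Denom → 115 + 17 + 50 + 6 = 188
COOP1 = 115 / 188 = 0.6117

61.2%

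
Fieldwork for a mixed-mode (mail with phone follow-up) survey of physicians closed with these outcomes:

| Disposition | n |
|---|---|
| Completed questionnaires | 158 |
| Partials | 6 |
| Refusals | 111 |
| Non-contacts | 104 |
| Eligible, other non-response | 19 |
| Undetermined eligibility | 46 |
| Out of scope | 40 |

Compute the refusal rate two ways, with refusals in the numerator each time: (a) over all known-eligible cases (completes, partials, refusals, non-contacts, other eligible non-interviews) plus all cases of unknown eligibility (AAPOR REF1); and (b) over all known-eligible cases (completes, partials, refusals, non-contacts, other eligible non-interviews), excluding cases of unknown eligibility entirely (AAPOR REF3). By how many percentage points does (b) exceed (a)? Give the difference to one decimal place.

Top: 111
Denom: 158 + 6 + 111 + 104 + 19 + 46 = 444
REF1 = 111 / 444 = 0.2500
Denom: 158 + 6 + 111 + 104 + 19 = 398
REF3 = 111 / 398 = 0.2789
Difference = 27.89 − 25.00 = 2.89 percentage points

2.9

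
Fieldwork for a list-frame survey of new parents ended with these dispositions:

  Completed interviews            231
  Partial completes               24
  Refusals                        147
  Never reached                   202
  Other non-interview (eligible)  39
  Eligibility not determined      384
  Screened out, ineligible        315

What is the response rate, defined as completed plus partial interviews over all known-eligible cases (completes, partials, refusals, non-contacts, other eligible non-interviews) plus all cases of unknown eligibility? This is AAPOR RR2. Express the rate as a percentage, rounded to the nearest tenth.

24.8%

Num = 231 + 24 = 255
Base = 231 + 24 + 147 + 202 + 39 + 384 = 1027
RR2 = 255 / 1027 = 0.2483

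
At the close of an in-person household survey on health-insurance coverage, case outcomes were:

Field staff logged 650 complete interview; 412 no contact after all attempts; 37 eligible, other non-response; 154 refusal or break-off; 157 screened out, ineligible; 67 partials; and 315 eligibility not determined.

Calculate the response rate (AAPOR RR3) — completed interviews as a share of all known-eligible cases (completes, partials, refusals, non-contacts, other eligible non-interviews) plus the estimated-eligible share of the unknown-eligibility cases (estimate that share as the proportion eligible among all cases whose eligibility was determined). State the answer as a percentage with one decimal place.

Top → 650
Eligible (known) → 650 + 67 + 154 + 412 + 37 = 1320
e = 1320 / (1320 + 157) = 1320 / 1477 = 0.8937
Eligible share of unknowns → 0.8937 × 315 = 281.52
Denominator → 1320 + 281.52 = 1601.52
RR3 = 650 / 1601.52 = 0.4059

40.6%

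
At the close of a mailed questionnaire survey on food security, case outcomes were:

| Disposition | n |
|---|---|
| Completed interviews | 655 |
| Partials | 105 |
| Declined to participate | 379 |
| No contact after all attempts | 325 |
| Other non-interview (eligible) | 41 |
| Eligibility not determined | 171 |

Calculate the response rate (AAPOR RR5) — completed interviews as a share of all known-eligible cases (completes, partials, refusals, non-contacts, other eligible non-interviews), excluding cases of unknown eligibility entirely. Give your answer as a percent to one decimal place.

Top: 655
Denom: 655 + 105 + 379 + 325 + 41 = 1505
RR5 = 655 / 1505 = 0.4352

43.5%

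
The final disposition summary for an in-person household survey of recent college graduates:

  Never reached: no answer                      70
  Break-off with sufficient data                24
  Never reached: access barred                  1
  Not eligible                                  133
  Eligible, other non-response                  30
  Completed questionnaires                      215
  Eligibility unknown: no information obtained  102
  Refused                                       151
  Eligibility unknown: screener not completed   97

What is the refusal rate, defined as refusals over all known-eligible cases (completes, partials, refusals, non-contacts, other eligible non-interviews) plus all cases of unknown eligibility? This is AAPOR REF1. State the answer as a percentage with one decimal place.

21.9%

Never reached = 70 + 1 = 71
Eligibility not determined = 97 + 102 = 199
Num = 151
Denom = 215 + 24 + 151 + 71 + 30 + 199 = 690
REF1 = 151 / 690 = 0.2188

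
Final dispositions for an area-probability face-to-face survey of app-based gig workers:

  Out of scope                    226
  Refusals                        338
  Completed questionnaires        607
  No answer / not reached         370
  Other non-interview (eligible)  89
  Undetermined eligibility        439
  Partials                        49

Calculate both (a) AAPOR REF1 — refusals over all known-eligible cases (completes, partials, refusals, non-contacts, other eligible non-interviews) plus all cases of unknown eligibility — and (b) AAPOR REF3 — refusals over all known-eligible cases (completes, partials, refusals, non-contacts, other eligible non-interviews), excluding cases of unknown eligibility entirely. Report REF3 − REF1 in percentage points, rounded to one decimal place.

Top = 338
Denominator = 607 + 49 + 338 + 370 + 89 + 439 = 1892
REF1 = 338 / 1892 = 0.1786
Denominator = 607 + 49 + 338 + 370 + 89 = 1453
REF3 = 338 / 1453 = 0.2326
Difference = 23.26 − 17.86 = 5.40 percentage points

5.4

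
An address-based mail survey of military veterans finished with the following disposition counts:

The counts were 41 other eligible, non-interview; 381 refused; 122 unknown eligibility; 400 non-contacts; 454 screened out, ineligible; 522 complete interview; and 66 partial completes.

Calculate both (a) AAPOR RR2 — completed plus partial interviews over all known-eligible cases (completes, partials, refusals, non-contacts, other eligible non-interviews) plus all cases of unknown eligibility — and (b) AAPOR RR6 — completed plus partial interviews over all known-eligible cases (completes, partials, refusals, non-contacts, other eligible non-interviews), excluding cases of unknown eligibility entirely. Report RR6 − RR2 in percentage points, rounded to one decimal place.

3.3

Numerator: 522 + 66 = 588
Denom: 522 + 66 + 381 + 400 + 41 + 122 = 1532
RR2 = 588 / 1532 = 0.3838
Denom: 522 + 66 + 381 + 400 + 41 = 1410
RR6 = 588 / 1410 = 0.4170
Difference = 41.70 − 38.38 = 3.32 percentage points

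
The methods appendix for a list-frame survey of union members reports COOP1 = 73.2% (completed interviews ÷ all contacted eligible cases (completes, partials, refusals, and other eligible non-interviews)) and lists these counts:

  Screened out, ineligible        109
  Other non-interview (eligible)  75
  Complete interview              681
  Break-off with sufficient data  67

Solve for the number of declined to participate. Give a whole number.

107

COOP1 = 681 / D = 0.732
D = 681 / 0.732 = 930.3
Remaining denominator categories sum to 823
declined to participate = 930.3 − 823 ≈ 107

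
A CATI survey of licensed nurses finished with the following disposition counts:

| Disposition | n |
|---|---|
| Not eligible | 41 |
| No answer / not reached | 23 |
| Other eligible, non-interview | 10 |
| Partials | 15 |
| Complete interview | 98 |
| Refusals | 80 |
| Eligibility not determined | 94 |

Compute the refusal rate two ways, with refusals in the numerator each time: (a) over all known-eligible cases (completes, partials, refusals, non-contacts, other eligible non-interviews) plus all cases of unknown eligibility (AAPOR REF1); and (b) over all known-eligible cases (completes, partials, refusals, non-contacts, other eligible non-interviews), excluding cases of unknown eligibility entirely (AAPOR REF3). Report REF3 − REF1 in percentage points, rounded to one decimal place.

Num → 80
Denom → 98 + 15 + 80 + 23 + 10 + 94 = 320
REF1 = 80 / 320 = 0.2500
Denom → 98 + 15 + 80 + 23 + 10 = 226
REF3 = 80 / 226 = 0.3540
Difference = 35.40 − 25.00 = 10.40 percentage points

10.4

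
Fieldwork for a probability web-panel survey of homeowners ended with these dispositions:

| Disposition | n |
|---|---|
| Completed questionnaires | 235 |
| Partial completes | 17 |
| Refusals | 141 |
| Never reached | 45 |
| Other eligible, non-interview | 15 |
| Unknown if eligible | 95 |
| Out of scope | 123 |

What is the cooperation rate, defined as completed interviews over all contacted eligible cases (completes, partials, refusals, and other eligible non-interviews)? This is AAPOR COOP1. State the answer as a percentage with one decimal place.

57.6%

Numerator → 235
Base → 235 + 17 + 141 + 15 = 408
COOP1 = 235 / 408 = 0.5760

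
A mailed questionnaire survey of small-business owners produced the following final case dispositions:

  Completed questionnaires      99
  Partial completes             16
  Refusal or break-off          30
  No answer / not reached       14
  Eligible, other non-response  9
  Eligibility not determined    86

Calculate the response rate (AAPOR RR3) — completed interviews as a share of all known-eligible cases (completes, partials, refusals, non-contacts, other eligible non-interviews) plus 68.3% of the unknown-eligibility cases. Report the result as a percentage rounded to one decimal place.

43.7%

Numerator: 99
Known eligible: 99 + 16 + 30 + 14 + 9 = 168
e × U: 0.6830 × 86 = 58.74
Denominator: 168 + 58.74 = 226.74
RR3 = 99 / 226.74 = 0.4366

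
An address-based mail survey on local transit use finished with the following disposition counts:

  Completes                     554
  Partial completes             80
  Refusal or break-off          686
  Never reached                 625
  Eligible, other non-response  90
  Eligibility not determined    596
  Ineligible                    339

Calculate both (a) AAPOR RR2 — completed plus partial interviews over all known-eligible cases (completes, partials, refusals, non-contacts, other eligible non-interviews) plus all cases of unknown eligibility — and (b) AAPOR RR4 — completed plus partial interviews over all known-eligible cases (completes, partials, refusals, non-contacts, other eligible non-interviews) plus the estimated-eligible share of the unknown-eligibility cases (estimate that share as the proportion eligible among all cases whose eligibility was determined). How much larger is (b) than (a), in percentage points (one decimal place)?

0.8

Numerator → 554 + 80 = 634
Denom → 554 + 80 + 686 + 625 + 90 + 596 = 2631
RR2 = 634 / 2631 = 0.2410
Eligible (known) → 554 + 80 + 686 + 625 + 90 = 2035
e = 2035 / (2035 + 339) = 2035 / 2374 = 0.8572
Estimated eligible among unknowns → 0.8572 × 596 = 510.89
Denom → 2035 + 510.89 = 2545.89
RR4 = 634 / 2545.89 = 0.2490
Difference = 24.90 − 24.10 = 0.80 percentage points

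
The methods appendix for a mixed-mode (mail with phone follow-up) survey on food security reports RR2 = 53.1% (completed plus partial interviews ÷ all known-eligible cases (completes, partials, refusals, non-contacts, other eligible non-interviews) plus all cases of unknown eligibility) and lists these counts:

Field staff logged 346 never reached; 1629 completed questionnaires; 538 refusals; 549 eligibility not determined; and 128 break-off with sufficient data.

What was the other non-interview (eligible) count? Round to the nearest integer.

119

Numerator → 1629 + 128 = 1757
RR2 = 1757 / D = 0.531
D = 1757 / 0.531 = 3308.9
Other denominator terms total 3190
other non-interview (eligible) = 3308.9 − 3190 ≈ 119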